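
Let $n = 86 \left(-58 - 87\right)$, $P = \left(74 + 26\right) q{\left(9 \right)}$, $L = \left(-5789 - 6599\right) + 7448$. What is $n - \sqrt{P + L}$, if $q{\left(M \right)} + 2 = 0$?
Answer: $-12470 - 2 i \sqrt{1285} \approx -12470.0 - 71.694 i$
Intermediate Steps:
$L = -4940$ ($L = -12388 + 7448 = -4940$)
$q{\left(M \right)} = -2$ ($q{\left(M \right)} = -2 + 0 = -2$)
$P = -200$ ($P = \left(74 + 26\right) \left(-2\right) = 100 \left(-2\right) = -200$)
$n = -12470$ ($n = 86 \left(-145\right) = -12470$)
$n - \sqrt{P + L} = -12470 - \sqrt{-200 - 4940} = -12470 - \sqrt{-5140} = -12470 - 2 i \sqrt{1285}$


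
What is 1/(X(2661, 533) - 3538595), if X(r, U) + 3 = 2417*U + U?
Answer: -1/2249804 ≈ -4.4448e-7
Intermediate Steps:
X(r, U) = -3 + 2418*U (X(r, U) = -3 + (2417*U + U) = -3 + 2418*U)
1/(X(2661, 533) - 3538595) = 1/((-3 + 2418*533) - 3538595) = 1/((-3 + 1288794) - 3538595) = 1/(1288791 - 3538595) = 1/(-2249804) = -1/2249804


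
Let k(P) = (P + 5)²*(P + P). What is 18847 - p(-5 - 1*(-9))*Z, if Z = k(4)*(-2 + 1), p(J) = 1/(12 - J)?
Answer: 18928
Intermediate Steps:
k(P) = 2*P*(5 + P)² (k(P) = (5 + P)²*(2*P) = 2*P*(5 + P)²)
Z = -648 (Z = (2*4*(5 + 4)²)*(-2 + 1) = (2*4*9²)*(-1) = (2*4*81)*(-1) = 648*(-1) = -648)
18847 - p(-5 - 1*(-9))*Z = 18847 - (-1/(-12 + (-5 - 1*(-9))))*(-648) = 18847 - (-1/(-12 + (-5 + 9)))*(-648) = 18847 - (-1/(-12 + 4))*(-648) = 18847 - (-1/(-8))*(-648) = 18847 - (-1*(-⅛))*(-648) = 18847 - (-648)/8 = 18847 - 1*(-81) = 18847 + 81 = 18928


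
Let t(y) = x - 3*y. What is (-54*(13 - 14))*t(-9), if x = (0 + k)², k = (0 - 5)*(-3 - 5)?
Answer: 87858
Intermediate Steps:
k = 40 (k = -5*(-8) = 40)
x = 1600 (x = (0 + 40)² = 40² = 1600)
t(y) = 1600 - 3*y
(-54*(13 - 14))*t(-9) = (-54*(13 - 14))*(1600 - 3*(-9)) = (-54*(-1))*(1600 + 27) = 54*1627 = 87858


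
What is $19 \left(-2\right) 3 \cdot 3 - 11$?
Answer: $-353$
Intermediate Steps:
$19 \left(-2\right) 3 \cdot 3 - 11 = 19 \left(\left(-6\right) 3\right) - 11 = 19 \left(-18\right) - 11 = -342 - 11 = -353$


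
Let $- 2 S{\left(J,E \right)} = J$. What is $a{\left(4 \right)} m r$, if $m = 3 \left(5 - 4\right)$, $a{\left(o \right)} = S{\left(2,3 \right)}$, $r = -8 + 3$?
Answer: $15$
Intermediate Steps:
$r = -5$
$S{\left(J,E \right)} = - \frac{J}{2}$
$a{\left(o \right)} = -1$ ($a{\left(o \right)} = \left(- \frac{1}{2}\right) 2 = -1$)
$m = 3$ ($m = 3 \cdot 1 = 3$)
$a{\left(4 \right)} m r = \left(-1\right) 3 \left(-5\right) = \left(-3\right) \left(-5\right) = 15$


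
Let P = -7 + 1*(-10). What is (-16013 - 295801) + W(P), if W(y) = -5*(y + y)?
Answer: -311644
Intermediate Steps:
P = -17 (P = -7 - 10 = -17)
W(y) = -10*y
(-16013 - 295801) + W(P) = (-16013 - 295801) - 10*(-17) = -311814 + 170 = -311644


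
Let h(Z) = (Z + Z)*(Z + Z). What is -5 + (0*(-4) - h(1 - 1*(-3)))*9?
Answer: -581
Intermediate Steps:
h(Z) = 4*Z² (h(Z) = (2*Z)*(2*Z) = 4*Z²)
-5 + (0*(-4) - h(1 - 1*(-3)))*9 = -5 + (0*(-4) - 4*(1 - 1*(-3))²)*9 = -5 + (0 - 4*(1 + 3)²)*9 = -5 + (0 - 4*4²)*9 = -5 + (0 - 4*16)*9 = -5 + (0 - 1*64)*9 = -5 + (0 - 64)*9 = -5 - 64*9 = -5 - 576 = -581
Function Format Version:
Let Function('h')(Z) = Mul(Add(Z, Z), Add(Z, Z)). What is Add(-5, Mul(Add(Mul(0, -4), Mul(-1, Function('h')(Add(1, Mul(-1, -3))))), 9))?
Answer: -581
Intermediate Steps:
Function('h')(Z) = Mul(4, Pow(Z, 2)) (Function('h')(Z) = Mul(Mul(2, Z), Mul(2, Z)) = Mul(4, Pow(Z, 2)))
Add(-5, Mul(Add(Mul(0, -4), Mul(-1, Function('h')(Add(1, Mul(-1, -3))))), 9)) = Add(-5, Mul(Add(Mul(0, -4), Mul(-1, Mul(4, Pow(Add(1, Mul(-1, -3)), 2)))), 9)) = Add(-5, Mul(Add(0, Mul(-1, Mul(4, Pow(Add(1, 3), 2)))), 9)) = Add(-5, Mul(Add(0, Mul(-1, Mul(4, Pow(4, 2)))), 9)) = Add(-5, Mul(Add(0, Mul(-1, Mul(4, 16))), 9)) = Add(-5, Mul(Add(0, Mul(-1, 64)), 9)) = Add(-5, Mul(Add(0, -64), 9)) = Add(-5, Mul(-64, 9)) = Add(-5, -576) = -581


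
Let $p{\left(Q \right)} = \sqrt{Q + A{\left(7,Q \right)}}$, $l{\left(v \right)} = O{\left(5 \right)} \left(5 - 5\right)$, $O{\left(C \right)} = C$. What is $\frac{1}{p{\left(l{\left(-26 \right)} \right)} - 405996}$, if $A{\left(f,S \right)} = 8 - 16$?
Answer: $- \frac{101499}{41208188006} - \frac{i \sqrt{2}}{82416376012} \approx -2.4631 \cdot 10^{-6} - 1.7159 \cdot 10^{-11} i$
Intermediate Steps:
$A{\left(f,S \right)} = -8$ ($A{\left(f,S \right)} = 8 - 16 = -8$)
$l{\left(v \right)} = 0$ ($l{\left(v \right)} = 5 \left(5 - 5\right) = 5 \cdot 0 = 0$)
$p{\left(Q \right)} = \sqrt{-8 + Q}$ ($p{\left(Q \right)} = \sqrt{Q - 8} = \sqrt{-8 + Q}$)
$\frac{1}{p{\left(l{\left(-26 \right)} \right)} - 405996} = \frac{1}{\sqrt{-8 + 0} - 405996} = \frac{1}{\sqrt{-8} - 405996} = \frac{1}{2 i \sqrt{2} - 405996} = \frac{1}{-405996 + 2 i \sqrt{2}}$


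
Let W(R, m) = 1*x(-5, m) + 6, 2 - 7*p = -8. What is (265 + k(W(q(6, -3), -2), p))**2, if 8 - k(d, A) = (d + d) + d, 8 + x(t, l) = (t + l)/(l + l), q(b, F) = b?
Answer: 1199025/16 ≈ 74939.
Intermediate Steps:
p = 10/7 (p = 2/7 - 1/7*(-8) = 2/7 + 8/7 = 10/7 ≈ 1.4286)
x(t, l) = -8 + (l + t)/(2*l) (x(t, l) = -8 + (t + l)/(l + l) = -8 + (l + t)/((2*l)) = -8 + (l + t)*(1/(2*l)) = -8 + (l + t)/(2*l))
W(R, m) = 6 + (-5 - 15*m)/(2*m) (W(R, m) = 1*((-5 - 15*m)/(2*m)) + 6 = (-5 - 15*m)/(2*m) + 6 = 6 + (-5 - 15*m)/(2*m))
k(d, A) = 8 - 3*d (k(d, A) = 8 - ((d + d) + d) = 8 - (2*d + d) = 8 - 3*d)
(265 + k(W(q(6, -3), -2), p))**2 = (265 + (8 - 3*(-5 - 3*(-2))/(2*(-2))))**2 = (265 + (8 - 3*(-1)*(-5 + 6)/(2*2)))**2 = (265 + (8 - 3*(-1)/(2*2)))**2 = (265 + (8 - 3*(-1/4)))**2 = (265 + (8 + 3/4))**2 = (265 + 35/4)**2 = (1095/4)**2 = 1199025/16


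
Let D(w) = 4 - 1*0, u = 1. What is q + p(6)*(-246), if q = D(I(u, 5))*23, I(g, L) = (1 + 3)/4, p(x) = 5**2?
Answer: -6058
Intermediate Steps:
p(x) = 25
I(g, L) = 1 (I(g, L) = 4*(1/4) = 1)
D(w) = 4 (D(w) = 4 + 0 = 4)
q = 92 (q = 4*23 = 92)
q + p(6)*(-246) = 92 + 25*(-246) = 92 - 6150 = -6058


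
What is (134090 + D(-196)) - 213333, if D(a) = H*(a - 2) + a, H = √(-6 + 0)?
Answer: -79439 - 198*I*√6 ≈ -79439.0 - 485.0*I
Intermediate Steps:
H = I*√6 (H = √(-6) = I*√6 ≈ 2.4495*I)
D(a) = a + I*√6*(-2 + a) (D(a) = (I*√6)*(a - 2) + a = (I*√6)*(-2 + a) + a = I*√6*(-2 + a) + a = a + I*√6*(-2 + a))
(134090 + D(-196)) - 213333 = (134090 + (-196 - 2*I*√6 + I*(-196)*√6)) - 213333 = (134090 + (-196 - 2*I*√6 - 196*I*√6)) - 213333 = (134090 + (-196 - 198*I*√6)) - 213333 = (133894 - 198*I*√6) - 213333 = -79439 - 198*I*√6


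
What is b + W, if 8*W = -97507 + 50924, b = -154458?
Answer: -1282247/8 ≈ -1.6028e+5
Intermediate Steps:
W = -46583/8 (W = (-97507 + 50924)/8 = (⅛)*(-46583) = -46583/8 ≈ -5822.9)
b + W = -154458 - 46583/8 = -1282247/8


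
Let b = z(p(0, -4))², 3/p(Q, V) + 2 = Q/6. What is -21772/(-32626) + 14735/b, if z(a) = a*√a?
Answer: -1922682518/440451 ≈ -4365.3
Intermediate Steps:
p(Q, V) = 3/(-2 + Q/6)
z(a) = a^(3/2)
b = -27/8 (b = ((18/(-12 + 0))^(3/2))² = ((18/(-12))^(3/2))² = ((18*(-1/12))^(3/2))² = ((-3/2)^(3/2))² = (-3*I*√6/4)² = -27/8 ≈ -3.3750)
-21772/(-32626) + 14735/b = -21772/(-32626) + 14735/(-27/8) = -21772*(-1/32626) + 14735*(-8/27) = 10886/16313 - 117880/27 = -1922682518/440451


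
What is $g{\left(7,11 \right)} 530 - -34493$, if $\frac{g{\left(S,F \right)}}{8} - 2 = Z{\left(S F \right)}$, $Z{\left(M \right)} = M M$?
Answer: $25181933$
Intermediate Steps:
$Z{\left(M \right)} = M^{2}$
$g{\left(S,F \right)} = 16 + 8 F^{2} S^{2}$ ($g{\left(S,F \right)} = 16 + 8 \left(S F\right)^{2} = 16 + 8 \left(F S\right)^{2} = 16 + 8 F^{2} S^{2}$)
$g{\left(7,11 \right)} 530 - -34493 = \left(16 + 8 \cdot 11^{2} \cdot 7^{2}\right) 530 - -34493 = \left(16 + 8 \cdot 121 \cdot 49\right) 530 + 34493 = \left(16 + 47432\right) 530 + 34493 = 47448 \cdot 530 + 34493 = 25147440 + 34493 = 25181933$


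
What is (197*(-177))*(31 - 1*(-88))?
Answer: -4149411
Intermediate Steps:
(197*(-177))*(31 - 1*(-88)) = -34869*(31 + 88) = -34869*119 = -4149411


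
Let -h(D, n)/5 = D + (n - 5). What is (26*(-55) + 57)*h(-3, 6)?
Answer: -13730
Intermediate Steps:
h(D, n) = 25 - 5*D - 5*n (h(D, n) = -5*(D + (n - 5)) = -5*(D + (-5 + n)) = -5*(-5 + D + n) = 25 - 5*D - 5*n)
(26*(-55) + 57)*h(-3, 6) = (26*(-55) + 57)*(25 - 5*(-3) - 5*6) = (-1430 + 57)*(25 + 15 - 30) = -1373*10 = -13730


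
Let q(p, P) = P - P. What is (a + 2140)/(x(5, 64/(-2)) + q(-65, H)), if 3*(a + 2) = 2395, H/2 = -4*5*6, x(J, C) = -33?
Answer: -8809/99 ≈ -88.980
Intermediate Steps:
H = -240 (H = 2*(-4*5*6) = 2*(-20*6) = 2*(-120) = -240)
a = 2389/3 (a = -2 + (⅓)*2395 = -2 + 2395/3 = 2389/3 ≈ 796.33)
q(p, P) = 0
(a + 2140)/(x(5, 64/(-2)) + q(-65, H)) = (2389/3 + 2140)/(-33 + 0) = (8809/3)/(-33) = (8809/3)*(-1/33) = -8809/99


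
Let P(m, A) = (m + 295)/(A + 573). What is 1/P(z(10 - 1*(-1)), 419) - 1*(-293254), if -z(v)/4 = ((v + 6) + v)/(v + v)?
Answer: 935197918/3189 ≈ 2.9326e+5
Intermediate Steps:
z(v) = -2*(6 + 2*v)/v (z(v) = -4*((v + 6) + v)/(v + v) = -4*((6 + v) + v)/(2*v) = -4*(6 + 2*v)*1/(2*v) = -2*(6 + 2*v)/v)
P(m, A) = (295 + m)/(573 + A)
1/P(z(10 - 1*(-1)), 419) - 1*(-293254) = 1/((295 + (-4 - 12/(10 - 1*(-1))))/(573 + 419)) - 1*(-293254) = 1/((295 + (-4 - 12/(10 + 1)))/992) + 293254 = 1/((295 + (-4 - 12/11))/992) + 293254 = 1/((295 - 56/11)/992) + 293254 = 1/((1/992)*(3189/11)) + 293254 = 1/(3189/10912) + 293254 = 10912/3189 + 293254 = 935197918/3189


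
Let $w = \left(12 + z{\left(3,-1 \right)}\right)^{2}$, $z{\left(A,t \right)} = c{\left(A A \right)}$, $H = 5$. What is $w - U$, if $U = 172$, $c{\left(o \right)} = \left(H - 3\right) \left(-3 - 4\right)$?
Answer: $-168$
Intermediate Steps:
$c{\left(o \right)} = -14$ ($c{\left(o \right)} = \left(5 - 3\right) \left(-3 - 4\right) = 2 \left(-7\right) = -14$)
$z{\left(A,t \right)} = -14$
$w = 4$ ($w = \left(12 - 14\right)^{2} = \left(-2\right)^{2} = 4$)
$w - U = 4 - 172 = -168$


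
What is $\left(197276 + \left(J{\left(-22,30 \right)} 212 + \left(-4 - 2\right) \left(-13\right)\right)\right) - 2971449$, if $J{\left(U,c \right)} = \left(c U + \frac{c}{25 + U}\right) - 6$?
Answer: $-2913167$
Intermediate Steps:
$J{\left(U,c \right)} = -6 + U c + \frac{c}{25 + U}$ ($J{\left(U,c \right)} = \left(U c + \frac{c}{25 + U}\right) - 6 = -6 + U c + \frac{c}{25 + U}$)
$\left(197276 + \left(J{\left(-22,30 \right)} 212 + \left(-4 - 2\right) \left(-13\right)\right)\right) - 2971449 = \left(197276 + \left(\frac{-150 + 30 - -132 + 30 \left(-22\right)^{2} + 25 \left(-22\right) 30}{25 - 22} \cdot 212 + \left(-4 - 2\right) \left(-13\right)\right)\right) - 2971449 = \left(197276 + \left(\frac{-150 + 30 + 132 + 30 \cdot 484 - 16500}{3} \cdot 212 - -78\right)\right) - 2971449 = \left(197276 + \left(\frac{-150 + 30 + 132 + 14520 - 16500}{3} \cdot 212 + 78\right)\right) - 2971449 = \left(197276 + \left(\frac{1}{3} \left(-1968\right) 212 + 78\right)\right) - 2971449 = \left(197276 + \left(\left(-656\right) 212 + 78\right)\right) - 2971449 = \left(197276 + \left(-139072 + 78\right)\right) - 2971449 = \left(197276 - 138994\right) - 2971449 = 58282 - 2971449 = -2913167$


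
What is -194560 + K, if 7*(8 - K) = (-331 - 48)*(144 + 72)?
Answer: -1280000/7 ≈ -1.8286e+5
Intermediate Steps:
K = 81920/7 (K = 8 - (-331 - 48)*(144 + 72)/7 = 8 - (-379)*216/7 = 8 - ⅐*(-81864) = 8 + 81864/7 = 81920/7 ≈ 11703.)
-194560 + K = -194560 + 81920/7 = -1280000/7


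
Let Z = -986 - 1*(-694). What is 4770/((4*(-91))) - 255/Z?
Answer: -325005/26572 ≈ -12.231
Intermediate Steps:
Z = -292 (Z = -986 + 694 = -292)
4770/((4*(-91))) - 255/Z = 4770/((4*(-91))) - 255/(-292) = 4770/(-364) - 255*(-1/292) = 4770*(-1/364) + 255/292 = -2385/182 + 255/292 = -325005/26572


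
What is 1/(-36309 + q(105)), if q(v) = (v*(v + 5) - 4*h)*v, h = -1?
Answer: 1/1176861 ≈ 8.4972e-7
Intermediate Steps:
q(v) = v*(4 + v*(5 + v)) (q(v) = (v*(v + 5) - 4*(-1))*v = (v*(5 + v) + 4)*v = (4 + v*(5 + v))*v = v*(4 + v*(5 + v)))
1/(-36309 + q(105)) = 1/(-36309 + 105*(4 + 105² + 5*105)) = 1/(-36309 + 105*(4 + 11025 + 525)) = 1/(-36309 + 105*11554) = 1/(-36309 + 1213170) = 1/1176861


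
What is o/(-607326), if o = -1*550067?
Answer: 550067/607326 ≈ 0.90572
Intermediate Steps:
o = -550067
o/(-607326) = -550067/(-607326) = -550067*(-1/607326) = 550067/607326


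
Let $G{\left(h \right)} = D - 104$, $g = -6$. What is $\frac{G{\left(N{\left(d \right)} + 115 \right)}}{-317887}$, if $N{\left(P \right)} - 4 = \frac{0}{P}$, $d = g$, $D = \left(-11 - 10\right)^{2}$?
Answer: $- \frac{337}{317887} \approx -0.0010601$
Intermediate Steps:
$D = 441$ ($D = \left(-21\right)^{2} = 441$)
$d = -6$
$N{\left(P \right)} = 4$ ($N{\left(P \right)} = 4 + \frac{0}{P} = 4 + 0 = 4$)
$G{\left(h \right)} = 337$ ($G{\left(h \right)} = 441 - 104 = 337$)
$\frac{G{\left(N{\left(d \right)} + 115 \right)}}{-317887} = \frac{337}{-317887} = 337 \left(- \frac{1}{317887}\right) = - \frac{337}{317887}$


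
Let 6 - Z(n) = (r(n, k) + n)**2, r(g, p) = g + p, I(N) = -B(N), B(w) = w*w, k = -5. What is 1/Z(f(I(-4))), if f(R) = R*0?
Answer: -1/19 ≈ -0.052632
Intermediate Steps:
B(w) = w**2
I(N) = -N**2
f(R) = 0
Z(n) = 6 - (-5 + 2*n)**2 (Z(n) = 6 - ((n - 5) + n)**2 = 6 - ((-5 + n) + n)**2 = 6 - (-5 + 2*n)**2)
1/Z(f(I(-4))) = 1/(6 - (-5 + 2*0)**2) = 1/(6 - (-5 + 0)**2) = 1/(6 - 1*(-5)**2) = 1/(6 - 1*25) = 1/(6 - 25) = 1/(-19) = -1/19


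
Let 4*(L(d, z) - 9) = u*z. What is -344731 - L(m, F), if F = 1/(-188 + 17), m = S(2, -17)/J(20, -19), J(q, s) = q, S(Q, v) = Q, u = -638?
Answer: -117901399/342 ≈ -3.4474e+5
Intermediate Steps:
m = ⅒ (m = 2/20 = 2*(1/20) = ⅒ ≈ 0.10000)
F = -1/171 (F = 1/(-171) = -1/171 ≈ -0.0058480)
L(d, z) = 9 - 319*z/2 (L(d, z) = 9 + (-638*z)/4 = 9 - 319*z/2)
-344731 - L(m, F) = -344731 - (9 - 319/2*(-1/171)) = -344731 - (9 + 319/342) = -344731 - 1*3397/342 = -344731 - 3397/342 = -117901399/342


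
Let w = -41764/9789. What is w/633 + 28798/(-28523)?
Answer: -16330566118/16067361141 ≈ -1.0164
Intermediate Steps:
w = -41764/9789 (w = -41764*1/9789 = -41764/9789 ≈ -4.2664)
w/633 + 28798/(-28523) = -41764/9789/633 + 28798/(-28523) = -41764/9789*1/633 + 28798*(-1/28523) = -41764/6196437 - 2618/2593 = -16330566118/16067361141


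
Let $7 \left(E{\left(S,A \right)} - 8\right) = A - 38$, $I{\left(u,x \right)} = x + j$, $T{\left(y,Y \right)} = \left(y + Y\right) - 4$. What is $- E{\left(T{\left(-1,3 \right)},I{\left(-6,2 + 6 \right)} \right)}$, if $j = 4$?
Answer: $- \frac{30}{7} \approx -4.2857$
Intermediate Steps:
$T{\left(y,Y \right)} = -4 + Y + y$ ($T{\left(y,Y \right)} = \left(Y + y\right) - 4 = -4 + Y + y$)
$I{\left(u,x \right)} = 4 + x$ ($I{\left(u,x \right)} = x + 4 = 4 + x$)
$E{\left(S,A \right)} = \frac{18}{7} + \frac{A}{7}$ ($E{\left(S,A \right)} = 8 + \frac{A - 38}{7} = 8 + \frac{-38 + A}{7} = 8 + \left(- \frac{38}{7} + \frac{A}{7}\right) = \frac{18}{7} + \frac{A}{7}$)
$- E{\left(T{\left(-1,3 \right)},I{\left(-6,2 + 6 \right)} \right)} = - (\frac{18}{7} + \frac{4 + \left(2 + 6\right)}{7}) = - (\frac{18}{7} + \frac{4 + 8}{7}) = - (\frac{18}{7} + \frac{1}{7} \cdot 12) = - (\frac{18}{7} + \frac{12}{7}) = \left(-1\right) \frac{30}{7} = - \frac{30}{7}$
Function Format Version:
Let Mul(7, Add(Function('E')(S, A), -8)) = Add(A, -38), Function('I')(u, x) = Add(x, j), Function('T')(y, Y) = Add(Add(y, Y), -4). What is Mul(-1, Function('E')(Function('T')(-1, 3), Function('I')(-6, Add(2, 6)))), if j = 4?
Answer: Rational(-30, 7) ≈ -4.2857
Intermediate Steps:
Function('T')(y, Y) = Add(-4, Y, y) (Function('T')(y, Y) = Add(Add(Y, y), -4) = Add(-4, Y, y))
Function('I')(u, x) = Add(4, x) (Function('I')(u, x) = Add(x, 4) = Add(4, x))
Function('E')(S, A) = Add(Rational(18, 7), Mul(Rational(1, 7), A)) (Function('E')(S, A) = Add(8, Mul(Rational(1, 7), Add(A, -38))) = Add(8, Mul(Rational(1, 7), Add(-38, A))) = Add(8, Add(Rational(-38, 7), Mul(Rational(1, 7), A))) = Add(Rational(18, 7), Mul(Rational(1, 7), A)))
Mul(-1, Function('E')(Function('T')(-1, 3), Function('I')(-6, Add(2, 6)))) = Mul(-1, Add(Rational(18, 7), Mul(Rational(1, 7), Add(4, Add(2, 6))))) = Mul(-1, Add(Rational(18, 7), Mul(Rational(1, 7), Add(4, 8)))) = Mul(-1, Add(Rational(18, 7), Mul(Rational(1, 7), 12))) = Mul(-1, Add(Rational(18, 7), Rational(12, 7))) = Mul(-1, Rational(30, 7)) = Rational(-30, 7)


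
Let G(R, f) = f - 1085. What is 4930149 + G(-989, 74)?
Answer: 4929138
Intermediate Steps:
G(R, f) = -1085 + f
4930149 + G(-989, 74) = 4930149 + (-1085 + 74) = 4930149 - 1011 = 4929138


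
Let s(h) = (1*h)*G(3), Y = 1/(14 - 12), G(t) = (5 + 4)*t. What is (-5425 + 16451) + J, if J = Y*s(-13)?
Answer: 21701/2 ≈ 10851.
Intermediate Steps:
G(t) = 9*t
Y = ½ (Y = 1/2 = ½ ≈ 0.50000)
s(h) = 27*h (s(h) = (1*h)*(9*3) = h*27 = 27*h)
J = -351/2 (J = (27*(-13))/2 = (½)*(-351) = -351/2 ≈ -175.50)
(-5425 + 16451) + J = (-5425 + 16451) - 351/2 = 11026 - 351/2 = 21701/2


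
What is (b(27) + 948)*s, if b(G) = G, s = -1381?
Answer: -1346475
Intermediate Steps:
(b(27) + 948)*s = (27 + 948)*(-1381) = 975*(-1381) = -1346475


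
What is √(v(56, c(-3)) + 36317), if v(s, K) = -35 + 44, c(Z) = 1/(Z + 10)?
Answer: √36326 ≈ 190.59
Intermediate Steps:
c(Z) = 1/(10 + Z)
v(s, K) = 9
√(v(56, c(-3)) + 36317) = √(9 + 36317) = √36326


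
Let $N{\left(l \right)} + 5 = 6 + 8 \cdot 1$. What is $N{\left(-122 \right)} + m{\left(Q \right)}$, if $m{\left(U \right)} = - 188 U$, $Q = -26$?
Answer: $4897$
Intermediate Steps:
$N{\left(l \right)} = 9$ ($N{\left(l \right)} = -5 + \left(6 + 8 \cdot 1\right) = -5 + \left(6 + 8\right) = -5 + 14 = 9$)
$N{\left(-122 \right)} + m{\left(Q \right)} = 9 - -4888 = 9 + 4888 = 4897$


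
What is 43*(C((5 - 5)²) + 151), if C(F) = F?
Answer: 6493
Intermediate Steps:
43*(C((5 - 5)²) + 151) = 43*((5 - 5)² + 151) = 43*(0² + 151) = 43*(0 + 151) = 43*151 = 6493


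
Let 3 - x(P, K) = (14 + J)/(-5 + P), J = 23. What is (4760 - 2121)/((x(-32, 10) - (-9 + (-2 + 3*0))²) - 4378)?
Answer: -91/155 ≈ -0.58710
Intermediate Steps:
x(P, K) = 3 - 37/(-5 + P) (x(P, K) = 3 - (14 + 23)/(-5 + P) = 3 - 37/(-5 + P))
(4760 - 2121)/((x(-32, 10) - (-9 + (-2 + 3*0))²) - 4378) = (4760 - 2121)/(((-52 + 3*(-32))/(-5 - 32) - (-9 + (-2 + 3*0))²) - 4378) = 2639/(((-52 - 96)/(-37) - (-9 + (-2 + 0))²) - 4378) = 2639/((-1/37*(-148) - (-9 - 2)²) - 4378) = 2639/((4 - 1*(-11)²) - 4378) = 2639/((4 - 1*121) - 4378) = 2639/((4 - 121) - 4378) = 2639/(-117 - 4378) = 2639/(-4495) = 2639*(-1/4495) = -91/155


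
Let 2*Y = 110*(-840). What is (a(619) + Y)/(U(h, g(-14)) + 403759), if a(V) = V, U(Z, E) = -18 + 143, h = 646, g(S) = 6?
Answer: -45581/403884 ≈ -0.11286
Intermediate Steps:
U(Z, E) = 125
Y = -46200 (Y = (110*(-840))/2 = (½)*(-92400) = -46200)
(a(619) + Y)/(U(h, g(-14)) + 403759) = (619 - 46200)/(125 + 403759) = -45581/403884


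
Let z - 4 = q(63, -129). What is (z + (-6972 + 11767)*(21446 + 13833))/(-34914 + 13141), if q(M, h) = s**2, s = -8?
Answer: -169162873/21773 ≈ -7769.4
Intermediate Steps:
q(M, h) = 64 (q(M, h) = (-8)**2 = 64)
z = 68 (z = 4 + 64 = 68)
(z + (-6972 + 11767)*(21446 + 13833))/(-34914 + 13141) = (68 + (-6972 + 11767)*(21446 + 13833))/(-34914 + 13141) = (68 + 4795*35279)/(-21773) = (68 + 169162805)*(-1/21773) = 169162873*(-1/21773) = -169162873/21773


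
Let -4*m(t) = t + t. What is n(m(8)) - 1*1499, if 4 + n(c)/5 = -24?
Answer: -1639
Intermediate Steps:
m(t) = -t/2 (m(t) = -(t + t)/4 = -t/2)
n(c) = -140 (n(c) = -20 + 5*(-24) = -20 - 120 = -140)
n(m(8)) - 1*1499 = -140 - 1*1499 = -140 - 1499 = -1639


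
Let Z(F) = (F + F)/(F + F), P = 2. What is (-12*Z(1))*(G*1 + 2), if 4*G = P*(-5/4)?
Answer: -33/2 ≈ -16.500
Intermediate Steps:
G = -5/8 (G = (2*(-5/4))/4 = (¼)*(-5/2) = -5/8 ≈ -0.62500)
Z(F) = 1 (Z(F) = (2*F)/((2*F)) = (2*F)*(1/(2*F)) = 1)
(-12*Z(1))*(G*1 + 2) = (-12*1)*(-5/8*1 + 2) = -12*(-5/8 + 2) = -12*11/8 = -33/2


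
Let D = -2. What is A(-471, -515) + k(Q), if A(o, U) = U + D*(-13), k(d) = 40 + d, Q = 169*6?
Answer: 565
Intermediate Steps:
Q = 1014
A(o, U) = 26 + U (A(o, U) = U - 2*(-13) = U + 26 = 26 + U)
A(-471, -515) + k(Q) = (26 - 515) + (40 + 1014) = -489 + 1054 = 565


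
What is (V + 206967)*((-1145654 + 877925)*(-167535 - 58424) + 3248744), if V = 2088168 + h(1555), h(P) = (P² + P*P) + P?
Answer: 431523821676992700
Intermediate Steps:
h(P) = P + 2*P² (h(P) = (P² + P²) + P = 2*P² + P = P + 2*P²)
V = 6925773 (V = 2088168 + 1555*(1 + 2*1555) = 2088168 + 1555*(1 + 3110) = 2088168 + 1555*3111 = 2088168 + 4837605 = 6925773)
(V + 206967)*((-1145654 + 877925)*(-167535 - 58424) + 3248744) = (6925773 + 206967)*((-1145654 + 877925)*(-167535 - 58424) + 3248744) = 7132740*(-267729*(-225959) + 3248744) = 7132740*(60495777111 + 3248744) = 7132740*60499025855 = 431523821676992700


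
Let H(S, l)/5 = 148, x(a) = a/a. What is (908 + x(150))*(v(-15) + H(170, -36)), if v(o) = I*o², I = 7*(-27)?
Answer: -37982565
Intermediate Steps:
x(a) = 1
H(S, l) = 740 (H(S, l) = 5*148 = 740)
I = -189
v(o) = -189*o²
(908 + x(150))*(v(-15) + H(170, -36)) = (908 + 1)*(-189*(-15)² + 740) = 909*(-189*225 + 740) = 909*(-42525 + 740) = 909*(-41785) = -37982565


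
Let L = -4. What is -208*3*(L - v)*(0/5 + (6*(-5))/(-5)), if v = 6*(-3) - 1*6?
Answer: -74880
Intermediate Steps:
v = -24 (v = -18 - 6 = -24)
-208*3*(L - v)*(0/5 + (6*(-5))/(-5)) = -208*3*(-4 - 1*(-24))*(0/5 + (6*(-5))/(-5)) = -208*3*(-4 + 24)*(0*(⅕) - 30*(-⅕)) = -208*3*20*(0 + 6) = -12480*6 = -208*360 = -74880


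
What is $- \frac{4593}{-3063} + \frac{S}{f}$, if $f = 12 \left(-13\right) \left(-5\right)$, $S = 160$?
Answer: $\frac{67877}{39819} \approx 1.7046$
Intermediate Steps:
$f = 780$ ($f = \left(-156\right) \left(-5\right) = 780$)
$- \frac{4593}{-3063} + \frac{S}{f} = - \frac{4593}{-3063} + \frac{160}{780} = \left(-4593\right) \left(- \frac{1}{3063}\right) + 160 \cdot \frac{1}{780} = \frac{1531}{1021} + \frac{8}{39} = \frac{67877}{39819}$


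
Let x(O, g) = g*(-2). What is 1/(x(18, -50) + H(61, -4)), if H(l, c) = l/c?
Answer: 4/339 ≈ 0.011799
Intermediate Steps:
x(O, g) = -2*g
1/(x(18, -50) + H(61, -4)) = 1/(-2*(-50) + 61/(-4)) = 1/(100 + 61*(-¼)) = 1/(100 - 61/4) = 1/(339/4) = 4/339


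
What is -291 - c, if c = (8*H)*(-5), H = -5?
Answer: -491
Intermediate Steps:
c = 200 (c = (8*(-5))*(-5) = -40*(-5) = 200)
-291 - c = -291 - 1*200 = -291 - 200 = -491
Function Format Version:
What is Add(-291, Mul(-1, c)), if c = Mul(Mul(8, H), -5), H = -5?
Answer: -491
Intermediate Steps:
c = 200 (c = Mul(Mul(8, -5), -5) = Mul(-40, -5) = 200)
Add(-291, Mul(-1, c)) = Add(-291, Mul(-1, 200)) = Add(-291, -200) = -491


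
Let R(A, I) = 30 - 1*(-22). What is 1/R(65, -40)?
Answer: 1/52 ≈ 0.019231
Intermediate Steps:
R(A, I) = 52 (R(A, I) = 30 + 22 = 52)
1/R(65, -40) = 1/52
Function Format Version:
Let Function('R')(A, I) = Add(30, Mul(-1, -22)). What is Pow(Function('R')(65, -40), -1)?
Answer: Rational(1, 52) ≈ 0.019231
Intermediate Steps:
Function('R')(A, I) = 52 (Function('R')(A, I) = Add(30, 22) = 52)
Pow(Function('R')(65, -40), -1) = Pow(52, -1) = Rational(1, 52)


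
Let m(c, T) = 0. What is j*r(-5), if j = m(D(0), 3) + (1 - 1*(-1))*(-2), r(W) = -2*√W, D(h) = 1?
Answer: 8*I*√5 ≈ 17.889*I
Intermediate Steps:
j = -4 (j = 0 + (1 - 1*(-1))*(-2) = 0 + (1 + 1)*(-2) = 0 + 2*(-2) = 0 - 4 = -4)
j*r(-5) = -(-8)*√(-5) = -(-8)*I*√5 = 8*I*√5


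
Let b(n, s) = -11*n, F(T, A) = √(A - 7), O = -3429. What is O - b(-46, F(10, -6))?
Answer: -3935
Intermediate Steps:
F(T, A) = √(-7 + A)
O - b(-46, F(10, -6)) = -3429 - (-11)*(-46) = -3429 - 1*506 = -3429 - 506 = -3935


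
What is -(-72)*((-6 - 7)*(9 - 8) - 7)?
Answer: -1440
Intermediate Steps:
-(-72)*((-6 - 7)*(9 - 8) - 7) = -(-72)*(-13*1 - 7) = -(-72)*(-13 - 7) = -(-72)*(-20) = -4*360 = -1440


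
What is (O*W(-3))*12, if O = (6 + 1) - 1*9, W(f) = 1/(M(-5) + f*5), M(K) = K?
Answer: 6/5 ≈ 1.2000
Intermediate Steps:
W(f) = 1/(-5 + 5*f) (W(f) = 1/(-5 + f*5) = 1/(-5 + 5*f))
O = -2 (O = 7 - 9 = -2)
(O*W(-3))*12 = -2/(5*(-1 - 3))*12 = -2/(5*(-4))*12 = -2*(-1)/(5*4)*12 = -2*(-1/20)*12 = (1/10)*12 = 6/5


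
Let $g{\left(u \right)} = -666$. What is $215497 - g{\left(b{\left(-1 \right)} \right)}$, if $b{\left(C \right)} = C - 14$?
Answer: $216163$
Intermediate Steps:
$b{\left(C \right)} = -14 + C$ ($b{\left(C \right)} = C - 14 = -14 + C$)
$215497 - g{\left(b{\left(-1 \right)} \right)} = 215497 - -666 = 215497 + 666 = 216163$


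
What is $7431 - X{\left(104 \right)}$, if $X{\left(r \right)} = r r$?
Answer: $-3385$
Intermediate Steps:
$X{\left(r \right)} = r^{2}$
$7431 - X{\left(104 \right)} = 7431 - 104^{2} = 7431 - 10816 = -3385$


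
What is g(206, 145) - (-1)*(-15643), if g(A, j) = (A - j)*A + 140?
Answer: -2937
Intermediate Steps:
g(A, j) = 140 + A*(A - j) (g(A, j) = A*(A - j) + 140 = 140 + A*(A - j))
g(206, 145) - (-1)*(-15643) = (140 + 206**2 - 1*206*145) - (-1)*(-15643) = (140 + 42436 - 29870) - 1*15643 = 12706 - 15643 = -2937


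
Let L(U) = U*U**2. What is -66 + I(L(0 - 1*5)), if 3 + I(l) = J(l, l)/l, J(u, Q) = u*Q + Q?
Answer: -193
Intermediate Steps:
J(u, Q) = Q + Q*u (J(u, Q) = Q*u + Q = Q + Q*u)
L(U) = U**3
I(l) = -2 + l (I(l) = -3 + (l*(1 + l))/l = -3 + (1 + l) = -2 + l)
-66 + I(L(0 - 1*5)) = -66 + (-2 + (0 - 1*5)**3) = -66 + (-2 + (0 - 5)**3) = -66 + (-2 + (-5)**3) = -66 + (-2 - 125) = -66 - 127 = -193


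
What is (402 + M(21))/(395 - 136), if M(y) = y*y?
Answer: 843/259 ≈ 3.2548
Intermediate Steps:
M(y) = y²
(402 + M(21))/(395 - 136) = (402 + 21²)/(395 - 136) = (402 + 441)/259 = 843*(1/259) = 843/259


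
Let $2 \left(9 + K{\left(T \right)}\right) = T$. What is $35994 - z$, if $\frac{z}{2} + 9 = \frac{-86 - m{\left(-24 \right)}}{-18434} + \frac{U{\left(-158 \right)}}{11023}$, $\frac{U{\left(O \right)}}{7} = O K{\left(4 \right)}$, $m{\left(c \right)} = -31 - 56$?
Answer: $\frac{3658640158887}{101598991} \approx 36011.0$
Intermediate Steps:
$m{\left(c \right)} = -87$ ($m{\left(c \right)} = -31 - 56 = -87$)
$K{\left(T \right)} = -9 + \frac{T}{2}$
$U{\left(O \right)} = - 49 O$ ($U{\left(O \right)} = 7 O \left(-9 + \frac{1}{2} \cdot 4\right) = 7 O \left(-9 + 2\right) = 7 O \left(-7\right) = 7 \left(- 7 O\right) = - 49 O$)
$z = - \frac{1686076833}{101598991}$ ($z = -18 + 2 \left(\frac{-86 - -87}{-18434} + \frac{\left(-49\right) \left(-158\right)}{11023}\right) = -18 + 2 \left(\left(-86 + 87\right) \left(- \frac{1}{18434}\right) + 7742 \cdot \frac{1}{11023}\right) = -18 + 2 \left(1 \left(- \frac{1}{18434}\right) + \frac{7742}{11023}\right) = -18 + 2 \left(- \frac{1}{18434} + \frac{7742}{11023}\right) = -18 + 2 \cdot \frac{142705005}{203197982} = -18 + \frac{142705005}{101598991} = - \frac{1686076833}{101598991} \approx -16.595$)
$35994 - z = 35994 - - \frac{1686076833}{101598991} = 35994 + \frac{1686076833}{101598991} = \frac{3658640158887}{101598991}$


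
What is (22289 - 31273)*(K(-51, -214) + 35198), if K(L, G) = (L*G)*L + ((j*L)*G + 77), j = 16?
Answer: 3114887560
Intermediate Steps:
K(L, G) = 77 + G*L² + 16*G*L (K(L, G) = (L*G)*L + ((16*L)*G + 77) = (G*L)*L + (16*G*L + 77) = G*L² + (77 + 16*G*L) = 77 + G*L² + 16*G*L)
(22289 - 31273)*(K(-51, -214) + 35198) = (22289 - 31273)*((77 - 214*(-51)² + 16*(-214)*(-51)) + 35198) = -8984*((77 - 214*2601 + 174624) + 35198) = -8984*((77 - 556614 + 174624) + 35198) = -8984*(-381913 + 35198) = -8984*(-346715) = 3114887560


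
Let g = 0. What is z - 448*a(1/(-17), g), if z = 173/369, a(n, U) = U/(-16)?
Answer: 173/369 ≈ 0.46883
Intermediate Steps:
a(n, U) = -U/16 (a(n, U) = U*(-1/16) = -U/16)
z = 173/369 (z = 173*(1/369) = 173/369 ≈ 0.46883)
z - 448*a(1/(-17), g) = 173/369 - (-28)*0 = 173/369 - 448*0 = 173/369 + 0 = 173/369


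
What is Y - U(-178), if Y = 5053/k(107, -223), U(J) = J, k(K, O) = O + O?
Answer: 74335/446 ≈ 166.67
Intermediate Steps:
k(K, O) = 2*O
Y = -5053/446 (Y = 5053/((2*(-223))) = 5053/(-446) = 5053*(-1/446) = -5053/446 ≈ -11.330)
Y - U(-178) = -5053/446 - 1*(-178) = -5053/446 + 178 = 74335/446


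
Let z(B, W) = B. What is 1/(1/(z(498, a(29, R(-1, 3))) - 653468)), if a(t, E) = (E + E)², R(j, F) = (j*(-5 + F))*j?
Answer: -652970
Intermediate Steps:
R(j, F) = j²*(-5 + F)
a(t, E) = 4*E² (a(t, E) = (2*E)² = 4*E²)
1/(1/(z(498, a(29, R(-1, 3))) - 653468)) = 1/(1/(498 - 653468)) = 1/(1/(-652970)) = 1/(-1/652970) = -652970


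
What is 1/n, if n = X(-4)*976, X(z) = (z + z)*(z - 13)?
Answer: 1/132736 ≈ 7.5338e-6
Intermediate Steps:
X(z) = 2*z*(-13 + z) (X(z) = (2*z)*(-13 + z) = 2*z*(-13 + z))
n = 132736 (n = (2*(-4)*(-13 - 4))*976 = (2*(-4)*(-17))*976 = 136*976 = 132736)
1/n = 1/132736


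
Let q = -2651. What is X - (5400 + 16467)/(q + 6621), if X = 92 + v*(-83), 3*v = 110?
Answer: -35215981/11910 ≈ -2956.8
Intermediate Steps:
v = 110/3 (v = (1/3)*110 = 110/3 ≈ 36.667)
X = -8854/3 (X = 92 + (110/3)*(-83) = 92 - 9130/3 = -8854/3 ≈ -2951.3)
X - (5400 + 16467)/(q + 6621) = -8854/3 - (5400 + 16467)/(-2651 + 6621) = -8854/3 - 21867/3970 = -35215981/11910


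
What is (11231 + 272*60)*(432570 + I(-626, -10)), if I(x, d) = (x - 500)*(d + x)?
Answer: 31647999006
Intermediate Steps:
I(x, d) = (-500 + x)*(d + x)
(11231 + 272*60)*(432570 + I(-626, -10)) = (11231 + 272*60)*(432570 + ((-626)² - 500*(-10) - 500*(-626) - 10*(-626))) = (11231 + 16320)*(432570 + (391876 + 5000 + 313000 + 6260)) = 27551*(432570 + 716136) = 27551*1148706 = 31647999006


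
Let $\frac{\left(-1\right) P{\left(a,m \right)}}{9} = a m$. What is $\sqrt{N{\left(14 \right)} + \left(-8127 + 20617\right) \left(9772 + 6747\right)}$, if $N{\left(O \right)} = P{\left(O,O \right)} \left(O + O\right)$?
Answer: $\sqrt{206272918} \approx 14362.0$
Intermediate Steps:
$P{\left(a,m \right)} = - 9 a m$
$N{\left(O \right)} = - 18 O^{3}$ ($N{\left(O \right)} = - 9 O O \left(O + O\right) = - 9 O^{2} \cdot 2 O = - 18 O^{3}$)
$\sqrt{N{\left(14 \right)} + \left(-8127 + 20617\right) \left(9772 + 6747\right)} = \sqrt{- 18 \cdot 14^{3} + \left(-8127 + 20617\right) \left(9772 + 6747\right)} = \sqrt{\left(-18\right) 2744 + 12490 \cdot 16519} = \sqrt{-49392 + 206322310} = \sqrt{206272918}$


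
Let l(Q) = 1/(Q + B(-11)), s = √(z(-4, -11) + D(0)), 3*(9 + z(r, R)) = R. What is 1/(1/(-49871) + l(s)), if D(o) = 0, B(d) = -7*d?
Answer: 49871*(-√114 + 231*I)/(√114 + 149382*I) ≈ 77.119 + 3.57*I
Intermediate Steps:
z(r, R) = -9 + R/3
s = I*√114/3 (s = √((-9 + (⅓)*(-11)) + 0) = √((-9 - 11/3) + 0) = √(-38/3 + 0) = √(-38/3) = I*√114/3 ≈ 3.559*I)
l(Q) = 1/(77 + Q) (l(Q) = 1/(Q - 7*(-11)) = 1/(Q + 77) = 1/(77 + Q))
1/(1/(-49871) + l(s)) = 1/(1/(-49871) + 1/(77 + I*√114/3)) = 1/(-1/49871 + 1/(77 + I*√114/3))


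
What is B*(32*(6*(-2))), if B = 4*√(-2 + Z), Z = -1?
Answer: -1536*I*√3 ≈ -2660.4*I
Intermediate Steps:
B = 4*I*√3 (B = 4*√(-2 - 1) = 4*√(-3) = 4*(I*√3) = 4*I*√3 ≈ 6.9282*I)
B*(32*(6*(-2))) = (4*I*√3)*(32*(6*(-2))) = (4*I*√3)*(32*(-12)) = (4*I*√3)*(-384) = -1536*I*√3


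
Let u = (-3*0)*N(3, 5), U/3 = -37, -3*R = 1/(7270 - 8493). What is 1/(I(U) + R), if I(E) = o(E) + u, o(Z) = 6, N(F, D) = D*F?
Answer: 3669/22015 ≈ 0.16666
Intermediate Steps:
R = 1/3669 (R = -1/(3*(7270 - 8493)) = -⅓/(-1223) = -⅓*(-1/1223) = 1/3669 ≈ 0.00027255)
U = -111 (U = 3*(-37) = -111)
u = 0 (u = (-3*0)*(5*3) = 0*15 = 0)
I(E) = 6 (I(E) = 6 + 0 = 6)
1/(I(U) + R) = 1/(6 + 1/3669) = 1/(22015/3669) = 3669/22015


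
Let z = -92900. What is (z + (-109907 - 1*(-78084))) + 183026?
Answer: 58303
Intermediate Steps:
(z + (-109907 - 1*(-78084))) + 183026 = (-92900 + (-109907 - 1*(-78084))) + 183026 = (-92900 + (-109907 + 78084)) + 183026 = (-92900 - 31823) + 183026 = -124723 + 183026 = 58303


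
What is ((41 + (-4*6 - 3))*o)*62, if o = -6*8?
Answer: -41664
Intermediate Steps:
o = -48
((41 + (-4*6 - 3))*o)*62 = ((41 + (-4*6 - 3))*(-48))*62 = ((41 + (-24 - 3))*(-48))*62 = ((41 - 27)*(-48))*62 = (14*(-48))*62 = -672*62 = -41664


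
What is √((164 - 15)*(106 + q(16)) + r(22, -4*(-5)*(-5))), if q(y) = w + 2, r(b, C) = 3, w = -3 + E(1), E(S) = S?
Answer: √15797 ≈ 125.69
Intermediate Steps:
w = -2 (w = -3 + 1 = -2)
q(y) = 0 (q(y) = -2 + 2 = 0)
√((164 - 15)*(106 + q(16)) + r(22, -4*(-5)*(-5))) = √((164 - 15)*(106 + 0) + 3) = √(149*106 + 3) = √(15794 + 3) = √15797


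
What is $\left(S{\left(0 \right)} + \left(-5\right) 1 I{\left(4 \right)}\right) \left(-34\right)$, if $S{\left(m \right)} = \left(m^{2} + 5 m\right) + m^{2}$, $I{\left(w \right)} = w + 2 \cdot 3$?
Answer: $1700$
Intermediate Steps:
$I{\left(w \right)} = 6 + w$ ($I{\left(w \right)} = w + 6 = 6 + w$)
$S{\left(m \right)} = 2 m^{2} + 5 m$
$\left(S{\left(0 \right)} + \left(-5\right) 1 I{\left(4 \right)}\right) \left(-34\right) = \left(0 \left(5 + 2 \cdot 0\right) + \left(-5\right) 1 \left(6 + 4\right)\right) \left(-34\right) = \left(0 \left(5 + 0\right) - 50\right) \left(-34\right) = \left(0 \cdot 5 - 50\right) \left(-34\right) = \left(0 - 50\right) \left(-34\right) = \left(-50\right) \left(-34\right) = 1700$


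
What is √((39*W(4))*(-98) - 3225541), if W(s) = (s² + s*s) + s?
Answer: I*√3363133 ≈ 1833.9*I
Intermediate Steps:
W(s) = s + 2*s² (W(s) = (s² + s²) + s = 2*s² + s = s + 2*s²)
√((39*W(4))*(-98) - 3225541) = √((39*(4*(1 + 2*4)))*(-98) - 3225541) = √((39*(4*(1 + 8)))*(-98) - 3225541) = √((39*(4*9))*(-98) - 3225541) = √((39*36)*(-98) - 3225541) = √(1404*(-98) - 3225541) = √(-137592 - 3225541) = √(-3363133) = I*√3363133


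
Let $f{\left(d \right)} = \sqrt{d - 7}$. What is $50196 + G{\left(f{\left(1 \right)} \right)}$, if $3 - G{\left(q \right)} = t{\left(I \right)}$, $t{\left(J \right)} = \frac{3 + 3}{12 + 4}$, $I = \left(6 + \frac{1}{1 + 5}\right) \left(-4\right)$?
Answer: $\frac{401589}{8} \approx 50199.0$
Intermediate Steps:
$I = - \frac{74}{3}$ ($I = \left(6 + \frac{1}{6}\right) \left(-4\right) = \frac{37}{6} \left(-4\right) = - \frac{74}{3} \approx -24.667$)
$f{\left(d \right)} = \sqrt{-7 + d}$
$t{\left(J \right)} = \frac{3}{8}$ ($t{\left(J \right)} = \frac{6}{16} = 6 \cdot \frac{1}{16} = \frac{3}{8}$)
$G{\left(q \right)} = \frac{21}{8}$ ($G{\left(q \right)} = 3 - \frac{3}{8} = \frac{21}{8}$)
$50196 + G{\left(f{\left(1 \right)} \right)} = 50196 + \frac{21}{8} = \frac{401589}{8}$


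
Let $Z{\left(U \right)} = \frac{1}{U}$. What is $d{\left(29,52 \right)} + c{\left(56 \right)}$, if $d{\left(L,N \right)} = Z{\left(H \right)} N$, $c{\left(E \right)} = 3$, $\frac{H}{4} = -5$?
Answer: $\frac{2}{5} \approx 0.4$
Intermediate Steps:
$H = -20$ ($H = 4 \left(-5\right) = -20$)
$d{\left(L,N \right)} = - \frac{N}{20}$ ($d{\left(L,N \right)} = \frac{N}{-20} = - \frac{N}{20}$)
$d{\left(29,52 \right)} + c{\left(56 \right)} = \left(- \frac{1}{20}\right) 52 + 3 = - \frac{13}{5} + 3 = \frac{2}{5}$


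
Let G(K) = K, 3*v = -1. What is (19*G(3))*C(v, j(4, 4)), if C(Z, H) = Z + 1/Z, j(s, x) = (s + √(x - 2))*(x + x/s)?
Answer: -190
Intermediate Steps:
v = -⅓ (v = (⅓)*(-1) = -⅓ ≈ -0.33333)
j(s, x) = (s + √(-2 + x))*(x + x/s)
(19*G(3))*C(v, j(4, 4)) = (19*3)*(-⅓ + 1/(-⅓)) = 57*(-⅓ - 3) = 57*(-10/3) = -190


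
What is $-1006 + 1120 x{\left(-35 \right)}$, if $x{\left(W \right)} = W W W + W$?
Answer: $-48060206$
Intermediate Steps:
$x{\left(W \right)} = W + W^{3}$ ($x{\left(W \right)} = W^{2} W + W = W^{3} + W = W + W^{3}$)
$-1006 + 1120 x{\left(-35 \right)} = -1006 + 1120 \left(-35 + \left(-35\right)^{3}\right) = -1006 + 1120 \left(-35 - 42875\right) = -1006 + 1120 \left(-42910\right) = -1006 - 48059200 = -48060206$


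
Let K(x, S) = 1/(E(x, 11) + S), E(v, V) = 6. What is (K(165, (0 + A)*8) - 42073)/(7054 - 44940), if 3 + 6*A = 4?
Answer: 925603/833492 ≈ 1.1105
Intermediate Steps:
A = ⅙ (A = -½ + (⅙)*4 = -½ + ⅔ = ⅙ ≈ 0.16667)
K(x, S) = 1/(6 + S)
(K(165, (0 + A)*8) - 42073)/(7054 - 44940) = (1/(6 + (0 + ⅙)*8) - 42073)/(7054 - 44940) = (1/(6 + (⅙)*8) - 42073)/(-37886) = (1/(6 + 4/3) - 42073)*(-1/37886) = (1/(22/3) - 42073)*(-1/37886) = (3/22 - 42073)*(-1/37886) = -925603/22*(-1/37886) = 925603/833492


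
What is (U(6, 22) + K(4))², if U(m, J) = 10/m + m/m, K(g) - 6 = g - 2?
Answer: 1024/9 ≈ 113.78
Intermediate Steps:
K(g) = 4 + g (K(g) = 6 + (g - 2) = 6 + (-2 + g) = 4 + g)
U(m, J) = 1 + 10/m (U(m, J) = 10/m + 1 = 1 + 10/m)
(U(6, 22) + K(4))² = ((10 + 6)/6 + (4 + 4))² = ((⅙)*16 + 8)² = (8/3 + 8)² = (32/3)² = 1024/9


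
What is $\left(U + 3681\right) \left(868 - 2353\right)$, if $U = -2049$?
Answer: $-2423520$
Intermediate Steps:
$\left(U + 3681\right) \left(868 - 2353\right) = \left(-2049 + 3681\right) \left(868 - 2353\right) = 1632 \left(-1485\right) = -2423520$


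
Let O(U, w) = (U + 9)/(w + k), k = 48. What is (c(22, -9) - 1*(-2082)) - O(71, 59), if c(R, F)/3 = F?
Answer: 219805/107 ≈ 2054.3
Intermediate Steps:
c(R, F) = 3*F
O(U, w) = (9 + U)/(48 + w) (O(U, w) = (U + 9)/(w + 48) = (9 + U)/(48 + w))
(c(22, -9) - 1*(-2082)) - O(71, 59) = (3*(-9) - 1*(-2082)) - (9 + 71)/(48 + 59) = (-27 + 2082) - 80/107 = 2055 - 80/107 = 219805/107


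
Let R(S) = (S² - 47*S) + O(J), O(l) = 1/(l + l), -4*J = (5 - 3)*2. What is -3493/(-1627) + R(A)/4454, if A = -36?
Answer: 40836969/14493316 ≈ 2.8176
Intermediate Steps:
J = -1 (J = -(5 - 3)*2/4 = -2/2 = -¼*4 = -1)
O(l) = 1/(2*l)
R(S) = -½ + S² - 47*S (R(S) = (S² - 47*S) + (½)/(-1) = (S² - 47*S) + (½)*(-1) = (S² - 47*S) - ½ = -½ + S² - 47*S)
-3493/(-1627) + R(A)/4454 = -3493/(-1627) + (-½ + (-36)² - 47*(-36))/4454 = -3493*(-1/1627) + (-½ + 1296 + 1692)*(1/4454) = 3493/1627 + (5975/2)*(1/4454) = 3493/1627 + 5975/8908 = 40836969/14493316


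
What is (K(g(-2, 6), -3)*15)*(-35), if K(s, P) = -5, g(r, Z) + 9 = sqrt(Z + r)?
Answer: 2625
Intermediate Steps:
g(r, Z) = -9 + sqrt(Z + r)
(K(g(-2, 6), -3)*15)*(-35) = -5*15*(-35) = -75*(-35) = 2625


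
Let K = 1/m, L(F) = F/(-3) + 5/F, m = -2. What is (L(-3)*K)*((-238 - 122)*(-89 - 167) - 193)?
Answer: 91967/3 ≈ 30656.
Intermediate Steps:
L(F) = 5/F - F/3 (L(F) = F*(-⅓) + 5/F = -F/3 + 5/F = 5/F - F/3)
K = -½ (K = 1/(-2) = -½ ≈ -0.50000)
(L(-3)*K)*((-238 - 122)*(-89 - 167) - 193) = ((5/(-3) - ⅓*(-3))*(-½))*((-238 - 122)*(-89 - 167) - 193) = ((5*(-⅓) + 1)*(-½))*(-360*(-256) - 193) = ((-5/3 + 1)*(-½))*(92160 - 193) = -⅔*(-½)*91967 = (⅓)*91967 = 91967/3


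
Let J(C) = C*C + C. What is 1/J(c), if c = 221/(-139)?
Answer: 19321/18122 ≈ 1.0662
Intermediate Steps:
c = -221/139 (c = 221*(-1/139) = -221/139 ≈ -1.5899)
J(C) = C + C² (J(C) = C² + C = C + C²)
1/J(c) = 1/(-221*(1 - 221/139)/139) = 1/(-221/139*(-82/139)) = 1/(18122/19321) = 19321/18122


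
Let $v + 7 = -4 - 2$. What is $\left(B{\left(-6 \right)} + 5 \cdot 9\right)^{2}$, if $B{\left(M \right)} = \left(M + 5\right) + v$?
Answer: $961$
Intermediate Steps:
$v = -13$ ($v = -7 - 6 = -13$)
$B{\left(M \right)} = -8 + M$ ($B{\left(M \right)} = \left(M + 5\right) - 13 = \left(5 + M\right) - 13 = -8 + M$)
$\left(B{\left(-6 \right)} + 5 \cdot 9\right)^{2} = \left(\left(-8 - 6\right) + 5 \cdot 9\right)^{2} = \left(-14 + 45\right)^{2} = 31^{2} = 961$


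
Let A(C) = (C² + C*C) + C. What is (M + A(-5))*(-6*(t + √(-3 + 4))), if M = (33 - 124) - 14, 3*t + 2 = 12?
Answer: 1560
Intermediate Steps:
t = 10/3 (t = -⅔ + (⅓)*12 = -⅔ + 4 = 10/3 ≈ 3.3333)
A(C) = C + 2*C² (A(C) = (C² + C²) + C = 2*C² + C = C + 2*C²)
M = -105 (M = -91 - 14 = -105)
(M + A(-5))*(-6*(t + √(-3 + 4))) = (-105 - 5*(1 + 2*(-5)))*(-6*(10/3 + √(-3 + 4))) = (-105 - 5*(1 - 10))*(-6*(10/3 + √1)) = (-105 - 5*(-9))*(-6*(10/3 + 1)) = (-105 + 45)*(-6*13/3) = -60*(-26) = 1560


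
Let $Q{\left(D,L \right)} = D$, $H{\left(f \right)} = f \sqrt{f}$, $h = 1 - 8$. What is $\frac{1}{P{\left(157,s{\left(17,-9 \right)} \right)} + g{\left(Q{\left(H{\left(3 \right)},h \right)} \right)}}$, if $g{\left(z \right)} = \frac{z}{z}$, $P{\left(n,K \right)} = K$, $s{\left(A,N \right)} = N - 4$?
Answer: $- \frac{1}{12} \approx -0.083333$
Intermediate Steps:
$h = -7$ ($h = 1 - 8 = -7$)
$H{\left(f \right)} = f^{\frac{3}{2}}$
$s{\left(A,N \right)} = -4 + N$
$g{\left(z \right)} = 1$
$\frac{1}{P{\left(157,s{\left(17,-9 \right)} \right)} + g{\left(Q{\left(H{\left(3 \right)},h \right)} \right)}} = \frac{1}{\left(-4 - 9\right) + 1} = \frac{1}{-13 + 1} = \frac{1}{-12} = - \frac{1}{12}$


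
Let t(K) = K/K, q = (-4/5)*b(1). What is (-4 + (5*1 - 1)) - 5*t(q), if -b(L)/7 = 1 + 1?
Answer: -5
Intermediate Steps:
b(L) = -14 (b(L) = -7*(1 + 1) = -7*2 = -14)
q = 56/5 (q = -4/5*(-14) = -4*⅕*(-14) = -⅘*(-14) = 56/5 ≈ 11.200)
t(K) = 1
(-4 + (5*1 - 1)) - 5*t(q) = (-4 + (5*1 - 1)) - 5*1 = (-4 + (5 - 1)) - 5 = (-4 + 4) - 5 = 0 - 5 = -5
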